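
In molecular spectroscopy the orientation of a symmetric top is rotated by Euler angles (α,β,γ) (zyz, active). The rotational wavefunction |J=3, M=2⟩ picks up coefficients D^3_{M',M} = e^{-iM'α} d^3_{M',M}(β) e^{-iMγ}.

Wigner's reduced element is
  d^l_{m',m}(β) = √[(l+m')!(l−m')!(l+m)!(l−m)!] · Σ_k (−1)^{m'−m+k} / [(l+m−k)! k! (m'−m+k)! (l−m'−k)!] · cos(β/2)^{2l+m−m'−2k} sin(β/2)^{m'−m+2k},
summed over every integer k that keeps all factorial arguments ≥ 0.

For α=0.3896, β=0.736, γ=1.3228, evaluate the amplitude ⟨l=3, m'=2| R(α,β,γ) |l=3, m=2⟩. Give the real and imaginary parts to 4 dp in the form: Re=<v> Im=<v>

Re=-0.1626 Im=0.0473

Split into d^3_{2,2}(β=0.736) × two z-phases.
c=cos(0.736/2)=0.933049, s=sin(0.736/2)=0.359750; N=√[120·1·120·1]=120.000000
The bounds max(0,m−m')=0 and min(l+m,l−m')=1 give 2 terms
  k=0: (−1)^0·120.0000/(120)·0.9330^6·0.3598^0 = +0.659821
  k=1: (−1)^1·120.0000/(24)·0.9330^4·0.3598^2 = -0.490444
d^3_{2,2}(0.736) = +0.659821 -0.490444 = +0.169377
Attach z-rotation phases: D = e^{-i(2)(0.3896)}·(+0.169377)·e^{-i(2)(1.3228)} = -0.162630+0.047330i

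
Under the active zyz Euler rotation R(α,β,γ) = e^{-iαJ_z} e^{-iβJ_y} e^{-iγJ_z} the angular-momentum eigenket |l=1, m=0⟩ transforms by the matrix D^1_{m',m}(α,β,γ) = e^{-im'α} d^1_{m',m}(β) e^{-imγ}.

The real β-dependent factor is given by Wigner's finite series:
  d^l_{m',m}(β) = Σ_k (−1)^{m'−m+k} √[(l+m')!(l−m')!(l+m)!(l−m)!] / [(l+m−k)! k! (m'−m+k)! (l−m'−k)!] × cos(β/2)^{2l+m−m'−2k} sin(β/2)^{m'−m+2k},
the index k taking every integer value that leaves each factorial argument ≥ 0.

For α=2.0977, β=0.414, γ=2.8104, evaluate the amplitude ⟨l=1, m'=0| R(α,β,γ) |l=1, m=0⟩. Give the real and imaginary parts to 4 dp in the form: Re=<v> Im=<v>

D^1_{0,0}(2.0977,0.414,2.8104) = e^{-i·0·2.0977}·d^1_{0,0}(0.414)·e^{-i·0·2.8104}. Compute d first:
c=cos(0.414/2)=0.978652, s=sin(0.414/2)=0.205525; N=√[1·1·1·1]=1.000000
k: max(0,(0)−(0))=0 … min(1+(0),1−(0))=1
  k=0: (−1)^0·1.0000/(1)·0.9787^2·0.2055^0 = +0.957760
  k=1: (−1)^1·1.0000/(1)·0.9787^0·0.2055^2 = -0.042240
d^1_{0,0}(0.414) = +0.957760 -0.042240 = +0.915519
Attach z-rotation phases: D = e^{-i(0)(2.0977)}·(+0.915519)·e^{-i(0)(2.8104)} = +0.915519+0.000000i

Re=0.9155 Im=0.0000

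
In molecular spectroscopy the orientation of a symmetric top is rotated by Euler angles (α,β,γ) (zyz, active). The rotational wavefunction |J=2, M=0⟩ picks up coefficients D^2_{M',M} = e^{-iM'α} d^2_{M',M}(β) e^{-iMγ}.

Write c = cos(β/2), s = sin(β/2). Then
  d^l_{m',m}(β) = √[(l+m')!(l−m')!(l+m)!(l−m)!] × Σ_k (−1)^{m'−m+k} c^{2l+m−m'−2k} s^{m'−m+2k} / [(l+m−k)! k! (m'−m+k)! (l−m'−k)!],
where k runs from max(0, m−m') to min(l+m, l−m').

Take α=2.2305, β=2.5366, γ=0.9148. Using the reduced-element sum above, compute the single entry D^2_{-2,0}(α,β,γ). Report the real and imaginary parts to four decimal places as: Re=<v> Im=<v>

Re=-0.0493 Im=-0.1919

Split into d^2_{-2,0}(β=2.5366) × two z-phases.
With c≡cos(β/2)=0.297904 and s≡sin(β/2)=0.954596, N=[1·24·2·2]^{1/2}=9.797959
k: max(0,(0)−(-2))=2 … min(2+(0),2−(-2))=2
  k=2: (−1)^0·9.7980/(4)·0.2979^2·0.9546^2 = +0.198092
d^2_{-2,0}(2.5366) = +0.198092
Phases: e^{-i·(-2)·2.2305}=-0.248750-0.968568i, e^{-i·(0)·0.9148}=+1.000000+0.000000i ⇒ D=-0.049275-0.191866i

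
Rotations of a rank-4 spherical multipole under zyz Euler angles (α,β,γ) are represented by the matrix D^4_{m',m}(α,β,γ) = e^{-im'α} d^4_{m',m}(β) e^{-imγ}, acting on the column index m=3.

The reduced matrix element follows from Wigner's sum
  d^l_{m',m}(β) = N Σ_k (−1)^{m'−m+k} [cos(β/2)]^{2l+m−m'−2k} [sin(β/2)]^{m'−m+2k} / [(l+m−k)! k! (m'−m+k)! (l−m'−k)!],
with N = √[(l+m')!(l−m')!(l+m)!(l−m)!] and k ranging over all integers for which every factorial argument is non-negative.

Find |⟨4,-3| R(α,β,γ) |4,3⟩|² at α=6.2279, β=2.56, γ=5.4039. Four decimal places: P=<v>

P=0.0701

Split into d^4_{-3,3}(β=2.56) × two z-phases.
Half-angle: c=0.286715, s=0.958016. N=√(1·5040·5040·1)=5040.000000
The bounds max(0,m−m')=6 and min(l+m,l−m')=7 give 2 terms
  k=6: (−1)^0·5040.0000/(720)·0.2867^2·0.9580^6 = +0.444873
  k=7: (−1)^1·5040.0000/(5040)·0.2867^0·0.9580^8 = -0.709548
d^4_{-3,3}(2.56) = +0.444873 -0.709548 = -0.264675
|D^4_{-3,3}|² = |d^4_{-3,3}(β)|² = (-0.264675)² = 0.070053 (the z-rotation phases have unit modulus)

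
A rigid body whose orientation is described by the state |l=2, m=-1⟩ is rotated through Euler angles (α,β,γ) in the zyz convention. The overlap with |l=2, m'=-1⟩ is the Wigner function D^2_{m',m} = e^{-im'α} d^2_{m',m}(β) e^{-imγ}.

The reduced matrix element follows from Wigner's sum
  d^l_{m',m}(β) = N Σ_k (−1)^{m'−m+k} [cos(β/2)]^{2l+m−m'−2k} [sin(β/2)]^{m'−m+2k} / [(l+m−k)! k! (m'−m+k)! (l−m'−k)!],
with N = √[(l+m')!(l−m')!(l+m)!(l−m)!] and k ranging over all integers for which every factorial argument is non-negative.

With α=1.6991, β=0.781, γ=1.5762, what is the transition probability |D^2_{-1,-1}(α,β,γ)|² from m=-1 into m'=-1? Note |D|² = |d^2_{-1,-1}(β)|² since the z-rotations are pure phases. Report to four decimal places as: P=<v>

Split into d^2_{-1,-1}(β=0.781) × two z-phases.
c=cos(0.781/2)=0.924719, s=sin(0.781/2)=0.380651; N=√[1·6·1·6]=6.000000
Admissible k: 0..1 (factorial args all ≥0)
  k=0: (−1)^0·6.0000/(6)·0.9247^4·0.3807^0 = +0.731204
  k=1: (−1)^1·6.0000/(2)·0.9247^2·0.3807^2 = -0.371701
d^2_{-1,-1}(0.781) = +0.731204 -0.371701 = +0.359503
|D^2_{-1,-1}|² = |d^2_{-1,-1}(β)|² = (+0.359503)² = 0.129242 (the z-rotation phases have unit modulus)

P=0.1292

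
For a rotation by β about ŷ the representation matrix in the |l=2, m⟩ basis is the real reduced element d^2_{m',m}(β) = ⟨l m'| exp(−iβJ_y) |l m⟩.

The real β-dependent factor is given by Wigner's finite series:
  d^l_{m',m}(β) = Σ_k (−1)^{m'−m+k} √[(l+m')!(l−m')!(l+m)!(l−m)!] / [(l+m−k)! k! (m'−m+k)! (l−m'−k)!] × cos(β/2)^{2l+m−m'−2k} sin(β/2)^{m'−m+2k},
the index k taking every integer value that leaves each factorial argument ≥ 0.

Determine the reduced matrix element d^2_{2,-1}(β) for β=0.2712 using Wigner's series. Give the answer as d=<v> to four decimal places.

d^2_{2,-1}(β=0.2712) via Wigner's sum:
Half-angle: c=0.990820, s=0.135185. N=√(24·1·1·6)=12.000000
Admissible k: 0..0 (factorial args all ≥0)
  k=0: (−1)^3·12.0000/(6)·0.9908^1·0.1352^3 = -0.004896
d^2_{2,-1}(0.2712) = -0.004896

d=-0.0049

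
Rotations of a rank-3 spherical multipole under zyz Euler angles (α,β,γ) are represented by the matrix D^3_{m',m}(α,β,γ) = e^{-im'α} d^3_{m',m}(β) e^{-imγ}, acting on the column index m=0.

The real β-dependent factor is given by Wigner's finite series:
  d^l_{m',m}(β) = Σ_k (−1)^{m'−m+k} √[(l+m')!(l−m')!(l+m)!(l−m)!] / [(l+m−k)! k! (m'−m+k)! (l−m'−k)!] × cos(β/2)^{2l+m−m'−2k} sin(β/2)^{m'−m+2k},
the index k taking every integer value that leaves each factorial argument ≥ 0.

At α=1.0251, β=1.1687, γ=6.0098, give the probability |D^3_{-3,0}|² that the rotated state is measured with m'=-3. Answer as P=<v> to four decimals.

First d^3_{-3,0}(β=1.1687), then the phase factors e^{-i(-3)α} and e^{-i(0)γ}:
With c≡cos(β/2)=0.834071 and s≡sin(β/2)=0.551657, N=[1·720·6·6]^{1/2}=160.996894
k∈{3} keeps every argument non-negative
  k=3: (−1)^0·160.9969/(36)·0.8341^3·0.5517^3 = +0.435644
d^3_{-3,0}(1.1687) = +0.435644
|D^3_{-3,0}|² = |d^3_{-3,0}(β)|² = (+0.435644)² = 0.189786 (the z-rotation phases have unit modulus)

P=0.1898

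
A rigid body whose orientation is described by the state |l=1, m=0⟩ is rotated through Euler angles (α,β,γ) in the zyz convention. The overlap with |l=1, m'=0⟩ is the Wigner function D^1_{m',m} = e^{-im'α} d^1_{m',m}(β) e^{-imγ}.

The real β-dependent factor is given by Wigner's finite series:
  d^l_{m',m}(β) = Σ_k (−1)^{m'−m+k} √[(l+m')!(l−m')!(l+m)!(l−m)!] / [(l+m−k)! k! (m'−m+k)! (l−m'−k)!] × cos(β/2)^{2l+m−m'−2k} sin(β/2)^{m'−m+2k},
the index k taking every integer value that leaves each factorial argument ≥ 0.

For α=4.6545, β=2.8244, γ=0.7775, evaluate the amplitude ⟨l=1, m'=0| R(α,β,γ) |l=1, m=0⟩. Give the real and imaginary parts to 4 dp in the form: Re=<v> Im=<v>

D^1_{0,0}(4.6545,2.8244,0.7775) = e^{-i·0·4.6545}·d^1_{0,0}(2.8244)·e^{-i·0·0.7775}. Compute d first:
Half-angle: c=0.157932, s=0.987450. N=√(1·1·1·1)=1.000000
k∈{0,1} keeps every argument non-negative
  k=0: (−1)^0·1.0000/(1)·0.1579^2·0.9874^0 = +0.024943
  k=1: (−1)^1·1.0000/(1)·0.1579^0·0.9874^2 = -0.975057
d^1_{0,0}(2.8244) = +0.024943 -0.975057 = -0.950115
Phases: e^{-i·(0)·4.6545}=+1.000000+0.000000i, e^{-i·(0)·0.7775}=+1.000000+0.000000i ⇒ D=-0.950115+0.000000i

Re=-0.9501 Im=0.0000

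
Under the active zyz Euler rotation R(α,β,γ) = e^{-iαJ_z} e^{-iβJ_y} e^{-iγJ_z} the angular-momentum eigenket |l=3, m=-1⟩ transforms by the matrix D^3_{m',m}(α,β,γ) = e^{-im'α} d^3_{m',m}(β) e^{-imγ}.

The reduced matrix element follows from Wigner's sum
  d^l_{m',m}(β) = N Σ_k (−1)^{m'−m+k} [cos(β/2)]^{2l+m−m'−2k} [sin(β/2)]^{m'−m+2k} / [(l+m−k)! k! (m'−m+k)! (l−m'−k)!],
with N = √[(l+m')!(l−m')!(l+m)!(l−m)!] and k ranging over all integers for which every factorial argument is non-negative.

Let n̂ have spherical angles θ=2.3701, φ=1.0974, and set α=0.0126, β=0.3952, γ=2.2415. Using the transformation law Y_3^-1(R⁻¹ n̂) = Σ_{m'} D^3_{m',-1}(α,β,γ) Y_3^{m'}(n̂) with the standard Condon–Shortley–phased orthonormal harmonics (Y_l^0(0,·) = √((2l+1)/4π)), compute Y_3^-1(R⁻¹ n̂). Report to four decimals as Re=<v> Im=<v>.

Need the full column D^3_{m',-1} for m'=−3..3 at α=0.0126, β=0.3952, γ=2.2415.
cos(β/2)=0.980541, sin(β/2)=0.196317
d^3_{-3,-1}: single k=2 term ⇒ +0.137982;  D = -0.089785+0.104775i
d^3_{-2,-1}: k∈[1..2] ⇒ +0.562710 -0.045113 = +0.517598;  D = -0.331821+0.397243i
d^3_{-1,-1}: k∈[0..2] ⇒ +0.888778 -0.285014 +0.008569 = +0.612333;  D = -0.386601+0.474859i
d^3_{0,-1}: k∈[0..2] ⇒ -0.616418 +0.074128 -0.000990 = -0.543281;  D = +0.337670-0.425598i
d^3_{1,-1}: k∈[0..2] ⇒ +0.213761 -0.011425 +0.000057 = +0.202393;  D = -0.123787+0.160124i
d^3_{2,-1}: k∈[0..1] ⇒ -0.045113 +0.000904 = -0.044208;  D = +0.026596-0.035314i
d^3_{3,-1}: single k=0 term ⇒ +0.005531;  D = -0.003272+0.004460i
Y_3^{m'}(θ=2.3701,φ=1.0974) and Σ D·Y over m':
  (-0.0898+0.1048i)·(-0.1398+0.0212i)  (-0.3318+0.3972i)·(+0.2081+0.2890i)  (-0.3866+0.4749i)·(+0.1612-0.3148i)  (+0.3377-0.4256i)·(+0.1152+0.0000i)  (-0.1238+0.1601i)·(-0.1612-0.3148i)  (+0.0266-0.0353i)·(+0.2081-0.2890i)  (-0.0033+0.0045i)·(+0.1398+0.0212i)
Y_3^-1(R⁻¹ n̂) = +0.017627+0.118106i

Re=0.0176 Im=0.1181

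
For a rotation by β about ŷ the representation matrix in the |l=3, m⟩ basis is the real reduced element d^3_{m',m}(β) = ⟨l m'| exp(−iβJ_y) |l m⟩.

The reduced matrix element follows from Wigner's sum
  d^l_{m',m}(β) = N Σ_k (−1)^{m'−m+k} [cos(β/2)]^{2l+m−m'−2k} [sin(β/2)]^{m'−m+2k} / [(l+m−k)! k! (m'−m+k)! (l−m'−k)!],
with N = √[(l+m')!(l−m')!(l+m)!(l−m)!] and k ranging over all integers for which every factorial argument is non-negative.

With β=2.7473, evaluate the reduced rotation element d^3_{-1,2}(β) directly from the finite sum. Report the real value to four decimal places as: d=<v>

d=-0.5169

d^3_{-1,2}(β=2.7473) via Wigner's sum:
With c≡cos(β/2)=0.195872 and s≡sin(β/2)=0.980630, N=[2·24·120·1]^{1/2}=75.894664
The bounds max(0,m−m')=3 and min(l+m,l−m')=4 give 2 terms
  k=3: (−1)^0·75.8947/(12)·0.1959^3·0.9806^3 = +0.044819
  k=4: (−1)^1·75.8947/(24)·0.1959^1·0.9806^5 = -0.561690
d^3_{-1,2}(2.7473) = +0.044819 -0.561690 = -0.516871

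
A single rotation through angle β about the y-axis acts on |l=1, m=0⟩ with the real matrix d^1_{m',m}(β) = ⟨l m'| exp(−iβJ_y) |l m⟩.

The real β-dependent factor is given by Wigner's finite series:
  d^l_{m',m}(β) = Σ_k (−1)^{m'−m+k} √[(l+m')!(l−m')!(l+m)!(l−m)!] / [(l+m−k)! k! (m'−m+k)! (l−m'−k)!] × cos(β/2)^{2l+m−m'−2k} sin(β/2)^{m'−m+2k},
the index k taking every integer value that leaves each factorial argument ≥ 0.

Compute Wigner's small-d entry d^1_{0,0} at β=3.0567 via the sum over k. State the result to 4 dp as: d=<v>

d^1_{0,0}(β=3.0567) via Wigner's sum:
Half-angle: c=0.042434, s=0.999099. N=√(1·1·1·1)=1.000000
The bounds max(0,m−m')=0 and min(l+m,l−m')=1 give 2 terms
  k=0: (−1)^0·1.0000/(1)·0.0424^2·0.9991^0 = +0.001801
  k=1: (−1)^1·1.0000/(1)·0.0424^0·0.9991^2 = -0.998199
d^1_{0,0}(3.0567) = +0.001801 -0.998199 = -0.996399

d=-0.9964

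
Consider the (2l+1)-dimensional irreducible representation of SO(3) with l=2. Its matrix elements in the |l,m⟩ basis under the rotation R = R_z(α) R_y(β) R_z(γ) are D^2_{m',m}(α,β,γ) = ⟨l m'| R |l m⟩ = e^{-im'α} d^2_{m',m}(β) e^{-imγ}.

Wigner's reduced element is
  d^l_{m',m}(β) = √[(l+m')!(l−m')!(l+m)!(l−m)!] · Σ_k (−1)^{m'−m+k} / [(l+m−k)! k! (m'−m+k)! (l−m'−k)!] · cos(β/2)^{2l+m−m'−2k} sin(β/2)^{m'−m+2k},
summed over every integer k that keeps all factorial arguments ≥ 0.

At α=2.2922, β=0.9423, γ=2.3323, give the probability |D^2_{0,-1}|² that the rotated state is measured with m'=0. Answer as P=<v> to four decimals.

P=0.3393

Split into d^2_{0,-1}(β=0.9423) × two z-phases.
Half-angle: c=0.891047, s=0.453911. N=√(2·2·1·6)=4.898979
k∈{0,1} keeps every argument non-negative
  k=0: (−1)^1·4.8990/(2)·0.8910^3·0.4539^1 = -0.786590
  k=1: (−1)^2·4.8990/(2)·0.8910^1·0.4539^3 = +0.204122
d^2_{0,-1}(0.9423) = -0.786590 +0.204122 = -0.582468
|D^2_{0,-1}|² = |d^2_{0,-1}(β)|² = (-0.582468)² = 0.339269 (the z-rotation phases have unit modulus)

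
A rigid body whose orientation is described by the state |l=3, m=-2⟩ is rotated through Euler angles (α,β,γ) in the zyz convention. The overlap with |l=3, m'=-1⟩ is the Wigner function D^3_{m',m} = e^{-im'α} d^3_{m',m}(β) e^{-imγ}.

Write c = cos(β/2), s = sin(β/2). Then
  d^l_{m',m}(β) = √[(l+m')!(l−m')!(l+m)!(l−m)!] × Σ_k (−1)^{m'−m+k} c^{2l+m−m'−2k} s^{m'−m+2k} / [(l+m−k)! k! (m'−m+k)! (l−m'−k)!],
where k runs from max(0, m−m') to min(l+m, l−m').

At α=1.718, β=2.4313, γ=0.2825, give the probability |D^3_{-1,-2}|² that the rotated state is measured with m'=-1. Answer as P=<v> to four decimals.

P=0.0417

First d^3_{-1,-2}(β=2.4313), then the phase factors e^{-i(-1)α} and e^{-i(-2)γ}:
Half-angle: c=0.347728, s=0.937596. N=√(2·24·1·120)=75.894664
k: max(0,(-2)−(-1))=0 … min(3+(-2),3−(-1))=1
  k=0: (−1)^1·75.8947/(24)·0.3477^5·0.9376^1 = -0.015073
  k=1: (−1)^2·75.8947/(12)·0.3477^3·0.9376^3 = +0.219177
d^3_{-1,-2}(2.4313) = -0.015073 +0.219177 = +0.204103
|D^3_{-1,-2}|² = |d^3_{-1,-2}(β)|² = (+0.204103)² = 0.041658 (the z-rotation phases have unit modulus)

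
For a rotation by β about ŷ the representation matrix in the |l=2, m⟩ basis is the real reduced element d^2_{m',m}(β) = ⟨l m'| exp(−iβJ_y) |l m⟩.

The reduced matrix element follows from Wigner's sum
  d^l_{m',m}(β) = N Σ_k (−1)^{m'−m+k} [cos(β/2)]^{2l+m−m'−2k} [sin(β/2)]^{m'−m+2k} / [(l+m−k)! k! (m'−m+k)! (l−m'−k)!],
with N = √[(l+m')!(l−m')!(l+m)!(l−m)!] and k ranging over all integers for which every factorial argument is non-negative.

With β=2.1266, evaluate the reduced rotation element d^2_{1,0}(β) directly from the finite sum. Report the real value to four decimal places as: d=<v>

d^2_{1,0}(β=2.1266) via Wigner's sum:
With c≡cos(β/2)=0.485991 and s≡sin(β/2)=0.873964, N=[6·1·2·2]^{1/2}=4.898979
Admissible k: 0..1 (factorial args all ≥0)
  k=0: (−1)^1·4.8990/(2)·0.4860^3·0.8740^1 = -0.245727
  k=1: (−1)^2·4.8990/(2)·0.4860^1·0.8740^3 = +0.794665
d^2_{1,0}(2.1266) = -0.245727 +0.794665 = +0.548938

d=0.5489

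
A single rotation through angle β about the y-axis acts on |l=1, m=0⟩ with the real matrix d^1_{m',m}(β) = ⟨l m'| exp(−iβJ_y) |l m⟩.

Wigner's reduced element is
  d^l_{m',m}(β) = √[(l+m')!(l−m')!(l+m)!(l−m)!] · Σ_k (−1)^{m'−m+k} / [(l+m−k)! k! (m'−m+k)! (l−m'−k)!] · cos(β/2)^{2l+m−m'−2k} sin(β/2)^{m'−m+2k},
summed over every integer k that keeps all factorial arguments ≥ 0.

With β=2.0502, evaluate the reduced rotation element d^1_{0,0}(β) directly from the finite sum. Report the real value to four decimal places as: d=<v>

d=-0.4613

d^1_{0,0}(β=2.0502) via Wigner's sum:
With c≡cos(β/2)=0.519013 and s≡sin(β/2)=0.854766, N=[1·1·1·1]^{1/2}=1.000000
k: max(0,(0)−(0))=0 … min(1+(0),1−(0))=1
  k=0: (−1)^0·1.0000/(1)·0.5190^2·0.8548^0 = +0.269375
  k=1: (−1)^1·1.0000/(1)·0.5190^0·0.8548^2 = -0.730625
d^1_{0,0}(2.0502) = +0.269375 -0.730625 = -0.461250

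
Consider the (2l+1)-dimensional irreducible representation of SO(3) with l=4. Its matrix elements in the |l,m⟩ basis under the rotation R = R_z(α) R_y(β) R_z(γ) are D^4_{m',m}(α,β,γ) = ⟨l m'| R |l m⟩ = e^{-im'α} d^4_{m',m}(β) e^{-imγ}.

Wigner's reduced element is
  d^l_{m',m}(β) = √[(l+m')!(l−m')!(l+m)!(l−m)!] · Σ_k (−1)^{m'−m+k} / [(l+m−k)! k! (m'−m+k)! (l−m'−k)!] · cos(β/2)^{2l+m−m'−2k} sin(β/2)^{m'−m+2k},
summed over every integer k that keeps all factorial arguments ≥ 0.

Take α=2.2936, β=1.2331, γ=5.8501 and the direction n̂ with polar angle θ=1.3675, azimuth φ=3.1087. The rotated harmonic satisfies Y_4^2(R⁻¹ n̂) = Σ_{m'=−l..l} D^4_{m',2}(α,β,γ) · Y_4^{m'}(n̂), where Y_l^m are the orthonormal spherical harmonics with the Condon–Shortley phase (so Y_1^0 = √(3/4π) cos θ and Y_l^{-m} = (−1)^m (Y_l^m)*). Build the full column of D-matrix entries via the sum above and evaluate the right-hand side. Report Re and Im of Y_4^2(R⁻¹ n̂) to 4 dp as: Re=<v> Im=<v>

Need the full column D^4_{m',2} for m'=−4..4 at α=2.2936, β=1.2331, γ=5.8501.
cos(β/2)=0.815878, sin(β/2)=0.578224
d^4_{-4,2}: single k=6 term ⇒ +0.131645;  D = -0.107464-0.076039i
d^4_{-3,2}: k∈[5..6] ⇒ +0.394041 -0.065972 = +0.328069;  D = +0.035040+0.326192i
d^4_{-2,2}: k∈[4..6] ⇒ +0.742979 -0.298544 +0.012496 = +0.456931;  D = +0.308434-0.337127i
d^4_{-1,2}: k∈[3..5] ⇒ +0.988393 -0.744667 +0.074805 = +0.318531;  D = -0.318479-0.005790i
d^4_{0,2}: k∈[2..4] ⇒ +0.935546 -1.253070 +0.236019 = -0.081504;  D = -0.052794-0.062094i
d^4_{1,2}: k∈[1..3] ⇒ +0.590350 -1.482589 +0.496445 = -0.395795;  D = -0.056550+0.391734i
d^4_{2,2}: k∈[0..2] ⇒ +0.196337 -1.183382 +0.742979 = -0.244066;  D = +0.204228-0.133639i
d^4_{3,2}: k∈[0..1] ⇒ -0.520640 +0.784512 = +0.263873;  D = +0.254414+0.070016i
d^4_{4,2}: single k=0 term ⇒ +0.521823;  D = -0.228969-0.468905i
Y_4^{m'}(θ=1.3675,φ=3.1087) and Σ D·Y over m':
  (-0.1075-0.0760i)·(+0.4037+0.0534i)  (+0.0350+0.3262i)·(-0.2363-0.0234i)  (+0.3084-0.3371i)·(-0.2288-0.0151i)  (-0.3185-0.0058i)·(+0.2538+0.0084i)  (-0.0528-0.0621i)·(+0.1941+0.0000i)  (-0.0565+0.3917i)·(-0.2538+0.0084i)  (+0.2042-0.1336i)·(-0.2288+0.0151i)  (+0.2544+0.0700i)·(+0.2363-0.0234i)  (-0.2290-0.4689i)·(+0.4037-0.0534i)
Y_4^2(R⁻¹ n̂) = -0.296032-0.290714i

Re=-0.2960 Im=-0.2907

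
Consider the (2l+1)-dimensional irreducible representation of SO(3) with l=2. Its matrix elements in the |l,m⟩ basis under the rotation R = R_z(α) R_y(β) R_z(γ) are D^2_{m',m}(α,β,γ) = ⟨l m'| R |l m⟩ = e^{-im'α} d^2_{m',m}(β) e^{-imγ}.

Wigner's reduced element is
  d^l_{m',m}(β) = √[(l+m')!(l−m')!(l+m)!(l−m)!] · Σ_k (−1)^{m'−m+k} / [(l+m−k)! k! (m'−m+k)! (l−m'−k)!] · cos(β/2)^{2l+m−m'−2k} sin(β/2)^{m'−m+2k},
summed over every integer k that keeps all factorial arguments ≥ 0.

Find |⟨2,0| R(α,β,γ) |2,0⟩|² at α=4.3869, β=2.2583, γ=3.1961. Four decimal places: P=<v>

First d^2_{0,0}(β=2.2583), then the phase factors e^{-i(0)α} and e^{-i(0)γ}:
c=cos(2.2583/2)=0.427428, s=sin(2.2583/2)=0.904049; N=√[2·2·2·2]=4.000000
k∈{0,1,2} keeps every argument non-negative
  k=0: (−1)^0·4.0000/(4)·0.4274^4·0.9040^0 = +0.033377
  k=1: (−1)^1·4.0000/(1)·0.4274^2·0.9040^2 = -0.597270
  k=2: (−1)^2·4.0000/(4)·0.4274^0·0.9040^4 = +0.667987
d^2_{0,0}(2.2583) = +0.033377 -0.597270 +0.667987 = +0.104095
|D^2_{0,0}|² = |d^2_{0,0}(β)|² = (+0.104095)² = 0.010836 (the z-rotation phases have unit modulus)

P=0.0108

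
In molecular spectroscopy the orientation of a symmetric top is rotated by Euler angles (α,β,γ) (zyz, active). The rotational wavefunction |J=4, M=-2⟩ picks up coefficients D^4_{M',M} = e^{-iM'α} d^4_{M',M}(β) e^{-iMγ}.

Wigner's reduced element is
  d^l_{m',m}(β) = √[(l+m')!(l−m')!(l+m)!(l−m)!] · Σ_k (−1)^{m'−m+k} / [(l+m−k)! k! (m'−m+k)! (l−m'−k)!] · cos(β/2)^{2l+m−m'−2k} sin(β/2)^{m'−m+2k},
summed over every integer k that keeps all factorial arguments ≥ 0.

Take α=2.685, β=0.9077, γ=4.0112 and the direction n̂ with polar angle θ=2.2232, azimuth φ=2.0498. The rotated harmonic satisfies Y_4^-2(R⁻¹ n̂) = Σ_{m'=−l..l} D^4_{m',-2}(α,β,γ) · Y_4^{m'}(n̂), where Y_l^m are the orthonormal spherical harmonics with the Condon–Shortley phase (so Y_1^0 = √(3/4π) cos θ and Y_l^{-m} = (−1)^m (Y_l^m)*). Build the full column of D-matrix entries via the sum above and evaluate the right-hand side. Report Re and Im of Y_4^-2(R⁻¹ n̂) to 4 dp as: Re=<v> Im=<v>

Re=0.2656 Im=-0.1158

Need the full column D^4_{m',-2} for m'=−4..4 at α=2.685, β=0.9077, γ=4.0112.
cos(β/2)=0.898766, sin(β/2)=0.438429
d^4_{-4,-2}: single k=2 term ⇒ +0.536114;  D = +0.534079-0.046666i
d^4_{-3,-2}: k∈[1..2] ⇒ +0.777122 -0.554774 = +0.222348;  D = -0.207347-0.080288i
d^4_{-2,-2}: k∈[0..2] ⇒ +0.425767 -1.215792 +0.361638 = -0.428386;  D = -0.290360-0.314969i
d^4_{-1,-2}: k∈[0..2] ⇒ -0.881173 +1.048424 -0.166323 = +0.000928;  D = -0.000264-0.000890i
d^4_{0,-2}: k∈[0..2] ⇒ +0.961168 -0.609921 +0.054426 = +0.405673;  D = -0.068000+0.399934i
d^4_{1,-2}: k∈[0..2] ⇒ -0.698949 +0.249484 -0.011873 = -0.461339;  D = -0.269932+0.374126i
d^4_{2,-2}: k∈[0..2] ⇒ +0.361638 -0.068845 +0.001365 = +0.294159;  D = -0.259658+0.138229i
d^4_{3,-2}: k∈[0..1] ⇒ -0.132014 +0.010471 = -0.121543;  D = -0.121478+0.003962i
d^4_{4,-2}: single k=0 term ⇒ +0.030358;  D = -0.027670-0.012489i
Y_4^{m'}(θ=2.2232,φ=2.0498) and Σ D·Y over m':
  (+0.5341-0.0467i)·(-0.0597-0.1660i)  (-0.2073-0.0803i)·(-0.3779-0.0509i)  (-0.2904-0.3150i)·(-0.1919+0.2730i)  (-0.0003-0.0009i)·(-0.0442-0.0851i)  (-0.0680+0.3999i)·(-0.3494+0.0000i)  (-0.2699+0.3741i)·(+0.0442-0.0851i)  (-0.2597+0.1382i)·(-0.1919-0.2730i)  (-0.1215+0.0040i)·(+0.3779-0.0509i)  (-0.0277-0.0125i)·(-0.0597+0.1660i)
Y_4^-2(R⁻¹ n̂) = +0.265552-0.115802i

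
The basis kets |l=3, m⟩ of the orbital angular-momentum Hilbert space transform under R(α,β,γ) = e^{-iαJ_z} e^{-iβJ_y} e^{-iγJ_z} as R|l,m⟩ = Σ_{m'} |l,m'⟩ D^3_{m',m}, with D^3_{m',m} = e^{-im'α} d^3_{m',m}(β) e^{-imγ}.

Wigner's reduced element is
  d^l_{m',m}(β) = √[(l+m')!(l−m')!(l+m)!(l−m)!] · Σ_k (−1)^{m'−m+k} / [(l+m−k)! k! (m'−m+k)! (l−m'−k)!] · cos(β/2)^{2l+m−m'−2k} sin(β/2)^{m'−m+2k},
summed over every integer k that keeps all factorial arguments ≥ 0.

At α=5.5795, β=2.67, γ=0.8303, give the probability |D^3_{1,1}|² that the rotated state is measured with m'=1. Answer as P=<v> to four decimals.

First d^3_{1,1}(β=2.67), then the phase factors e^{-i(1)α} and e^{-i(1)γ}:
Half-angle: c=0.233617, s=0.972329. N=√(24·2·24·2)=48.000000
Admissible k: 0..2 (factorial args all ≥0)
  k=0: (−1)^0·48.0000/(48)·0.2336^6·0.9723^0 = +0.000163
  k=1: (−1)^1·48.0000/(6)·0.2336^4·0.9723^2 = -0.022529
  k=2: (−1)^2·48.0000/(8)·0.2336^2·0.9723^4 = +0.292694
d^3_{1,1}(2.67) = +0.000163 -0.022529 +0.292694 = +0.270328
|D^3_{1,1}|² = |d^3_{1,1}(β)|² = (+0.270328)² = 0.073077 (the z-rotation phases have unit modulus)

P=0.0731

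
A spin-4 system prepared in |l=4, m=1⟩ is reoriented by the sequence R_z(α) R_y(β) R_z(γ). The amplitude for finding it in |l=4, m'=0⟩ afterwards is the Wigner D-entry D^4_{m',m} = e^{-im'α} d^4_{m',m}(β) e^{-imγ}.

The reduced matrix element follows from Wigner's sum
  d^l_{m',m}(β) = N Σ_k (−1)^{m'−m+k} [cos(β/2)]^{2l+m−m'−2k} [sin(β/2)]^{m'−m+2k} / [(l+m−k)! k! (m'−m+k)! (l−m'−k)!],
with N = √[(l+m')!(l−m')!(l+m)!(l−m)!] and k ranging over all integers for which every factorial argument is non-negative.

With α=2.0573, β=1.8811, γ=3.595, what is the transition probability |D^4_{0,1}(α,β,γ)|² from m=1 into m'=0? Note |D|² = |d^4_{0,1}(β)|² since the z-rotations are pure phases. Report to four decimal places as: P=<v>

P=0.1456

First d^4_{0,1}(β=1.8811), then the phase factors e^{-i(0)α} and e^{-i(1)γ}:
Half-angle: c=0.589344, s=0.807882. N=√(24·24·120·6)=643.987578
k∈{1,2,3,4} keeps every argument non-negative
  k=1: (−1)^0·643.9876/(144)·0.5893^7·0.8079^1 = +0.089216
  k=2: (−1)^1·643.9876/(24)·0.5893^5·0.8079^3 = -1.005898
  k=3: (−1)^2·643.9876/(24)·0.5893^3·0.8079^5 = +1.890223
  k=4: (−1)^3·643.9876/(144)·0.5893^1·0.8079^7 = -0.591998
d^4_{0,1}(1.8811) = +0.089216 -1.005898 +1.890223 -0.591998 = +0.381542
|D^4_{0,1}|² = |d^4_{0,1}(β)|² = (+0.381542)² = 0.145574 (the z-rotation phases have unit modulus)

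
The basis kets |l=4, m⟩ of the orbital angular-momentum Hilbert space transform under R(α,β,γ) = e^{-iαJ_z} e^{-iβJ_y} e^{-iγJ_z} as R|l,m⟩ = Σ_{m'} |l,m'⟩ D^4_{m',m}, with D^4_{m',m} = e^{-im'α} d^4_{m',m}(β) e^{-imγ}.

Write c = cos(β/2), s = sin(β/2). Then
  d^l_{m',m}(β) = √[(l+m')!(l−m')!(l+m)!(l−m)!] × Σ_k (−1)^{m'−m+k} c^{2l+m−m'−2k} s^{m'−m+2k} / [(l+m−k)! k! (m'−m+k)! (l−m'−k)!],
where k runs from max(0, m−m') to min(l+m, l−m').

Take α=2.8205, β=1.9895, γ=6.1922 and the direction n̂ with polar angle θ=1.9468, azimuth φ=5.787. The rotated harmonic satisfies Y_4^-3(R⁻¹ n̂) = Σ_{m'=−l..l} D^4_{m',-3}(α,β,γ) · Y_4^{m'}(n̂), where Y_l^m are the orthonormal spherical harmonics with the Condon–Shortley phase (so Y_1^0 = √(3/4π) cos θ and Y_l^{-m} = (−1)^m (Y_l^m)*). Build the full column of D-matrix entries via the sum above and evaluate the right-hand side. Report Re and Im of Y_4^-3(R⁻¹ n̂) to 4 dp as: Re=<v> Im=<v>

Re=-0.1922 Im=0.2677

Need the full column D^4_{m',-3} for m'=−4..4 at α=2.8205, β=1.9895, γ=6.1922.
cos(β/2)=0.544713, sin(β/2)=0.838623
d^4_{-4,-3}: single k=1 term ⇒ +0.033751;  D = +0.000455-0.033748i
d^4_{-3,-3}: k∈[0..1] ⇒ +0.007751 -0.128598 = -0.120848;  D = +0.039681-0.114147i
d^4_{-2,-3}: k∈[0..1] ⇒ -0.044648 +0.317484 = +0.272836;  D = +0.166342-0.216263i
d^4_{-1,-3}: k∈[0..1] ⇒ +0.145817 -0.576044 = -0.430227;  D = +0.356521-0.240807i
d^4_{0,-3}: k∈[0..1] ⇒ -0.334658 +0.793231 = +0.458573;  D = +0.441596-0.123622i
d^4_{1,-3}: k∈[0..1] ⇒ +0.576044 -0.819229 = -0.243185;  D = +0.242903+0.011702i
d^4_{2,-3}: k∈[0..1] ⇒ -0.752525 +0.594563 = -0.157961;  D = -0.147316-0.057008i
d^4_{3,-3}: k∈[0..1] ⇒ +0.722492 -0.244643 = +0.477848;  D = -0.368441-0.304287i
d^4_{4,-3}: single k=0 term ⇒ -0.449448;  D = -0.238505-0.380944i
Y_4^{m'}(θ=1.9468,φ=5.787) and Σ D·Y over m':
  (+0.0005-0.0337i)·(-0.1332+0.3033i)  (+0.0397-0.1141i)·(-0.0304-0.3686i)  (+0.1663-0.2163i)·(-0.0089-0.0136i)  (+0.3565-0.2408i)·(+0.2922+0.1582i)  (+0.4416-0.1236i)·(-0.0432+0.0000i)  (+0.2429+0.0117i)·(-0.2922+0.1582i)  (-0.1473-0.0570i)·(-0.0089+0.0136i)  (-0.3684-0.3043i)·(+0.0304-0.3686i)  (-0.2385-0.3809i)·(-0.1332-0.3033i)
Y_4^-3(R⁻¹ n̂) = -0.192218+0.267668i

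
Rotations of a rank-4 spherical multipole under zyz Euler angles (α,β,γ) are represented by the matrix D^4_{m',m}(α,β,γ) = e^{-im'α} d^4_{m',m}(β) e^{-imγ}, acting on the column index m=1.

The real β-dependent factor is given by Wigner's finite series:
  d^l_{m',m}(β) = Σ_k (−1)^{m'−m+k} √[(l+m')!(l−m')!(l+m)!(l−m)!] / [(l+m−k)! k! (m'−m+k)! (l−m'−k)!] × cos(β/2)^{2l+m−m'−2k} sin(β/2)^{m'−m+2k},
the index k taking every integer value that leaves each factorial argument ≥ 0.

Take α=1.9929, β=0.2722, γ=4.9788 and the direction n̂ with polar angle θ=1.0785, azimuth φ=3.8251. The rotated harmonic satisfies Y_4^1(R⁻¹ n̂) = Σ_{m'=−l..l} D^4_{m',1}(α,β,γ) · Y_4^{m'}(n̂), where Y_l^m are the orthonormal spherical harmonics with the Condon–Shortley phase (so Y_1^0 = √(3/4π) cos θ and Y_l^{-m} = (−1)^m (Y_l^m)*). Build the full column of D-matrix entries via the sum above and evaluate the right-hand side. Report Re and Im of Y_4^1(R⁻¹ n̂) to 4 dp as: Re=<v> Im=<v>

Re=-0.3254 Im=-0.0393

Need the full column D^4_{m',1} for m'=−4..4 at α=1.9929, β=0.2722, γ=4.9788.
cos(β/2)=0.990753, sin(β/2)=0.135680
d^4_{-4,1}: single k=5 term ⇒ +0.000335;  D = -0.000331+0.000050i
d^4_{-3,1}: k∈[4..5] ⇒ +0.004320 -0.000049 = +0.004271;  D = +0.002308+0.003594i
d^4_{-2,1}: k∈[3..5] ⇒ +0.033720 -0.000949 +0.000004 = +0.032775;  D = +0.017901-0.027455i
d^4_{-1,1}: k∈[2..5] ⇒ +0.174110 -0.009796 +0.000092 -0.000000 = +0.164406;  D = -0.162418-0.025494i
d^4_{0,1}: k∈[1..4] ⇒ +0.568576 -0.063980 +0.001200 -0.000004 = +0.505792;  D = +0.133160+0.487949i
d^4_{1,1}: k∈[0..3] ⇒ +0.928372 -0.261166 +0.009796 -0.000061 = +0.676941;  D = +0.522728-0.430122i
d^4_{2,1}: k∈[0..2] ⇒ -0.539398 +0.050580 -0.000632 = -0.489450;  D = +0.438535+0.217369i
d^4_{3,1}: k∈[0..1] ⇒ +0.138196 -0.004320 = +0.133876;  D = -0.005096+0.133779i
d^4_{4,1}: single k=0 term ⇒ -0.017843;  D = -0.016543+0.006685i
Y_4^{m'}(θ=1.0785,φ=3.8251) and Σ D·Y over m':
  (-0.0003+0.0000i)·(-0.2450-0.1058i)  (+0.0023+0.0036i)·(+0.1869+0.3592i)  (+0.0179-0.0275i)·(+0.0296-0.1434i)  (-0.1624-0.0255i)·(+0.2194-0.1787i)  (+0.1332+0.4879i)·(-0.2068+0.0000i)  (+0.5227-0.4301i)·(-0.2194-0.1787i)  (+0.4385+0.2174i)·(+0.0296+0.1434i)  (-0.0051+0.1338i)·(-0.1869+0.3592i)  (-0.0165+0.0067i)·(-0.2450+0.1058i)
Y_4^1(R⁻¹ n̂) = -0.325428-0.039262i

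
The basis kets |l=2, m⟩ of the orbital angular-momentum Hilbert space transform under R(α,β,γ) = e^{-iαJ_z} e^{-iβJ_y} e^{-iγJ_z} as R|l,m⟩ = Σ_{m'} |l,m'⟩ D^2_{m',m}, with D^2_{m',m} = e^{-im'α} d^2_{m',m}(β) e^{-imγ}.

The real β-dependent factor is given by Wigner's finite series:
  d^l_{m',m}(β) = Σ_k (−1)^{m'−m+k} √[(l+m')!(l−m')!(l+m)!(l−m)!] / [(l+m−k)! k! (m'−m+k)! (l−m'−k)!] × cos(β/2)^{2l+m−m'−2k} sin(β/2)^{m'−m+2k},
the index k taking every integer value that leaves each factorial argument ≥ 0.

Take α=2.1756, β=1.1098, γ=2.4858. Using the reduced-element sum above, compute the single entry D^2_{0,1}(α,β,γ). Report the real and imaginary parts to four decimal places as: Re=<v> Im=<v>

D^2_{0,1}(2.1756,1.1098,2.4858) = e^{-i·0·2.1756}·d^2_{0,1}(1.1098)·e^{-i·1·2.4858}. Compute d first:
With c≡cos(β/2)=0.849953 and s≡sin(β/2)=0.526858, N=[2·2·6·1]^{1/2}=4.898979
k∈{1,2} keeps every argument non-negative
  k=1: (−1)^0·4.8990/(2)·0.8500^3·0.5269^1 = +0.792418
  k=2: (−1)^1·4.8990/(2)·0.8500^1·0.5269^3 = -0.304475
d^2_{0,1}(1.1098) = +0.792418 -0.304475 = +0.487943
D = (+1.000000+0.000000i)·(+0.487943)·(-0.792565-0.609788i) = -0.386726-0.297541i

Re=-0.3867 Im=-0.2975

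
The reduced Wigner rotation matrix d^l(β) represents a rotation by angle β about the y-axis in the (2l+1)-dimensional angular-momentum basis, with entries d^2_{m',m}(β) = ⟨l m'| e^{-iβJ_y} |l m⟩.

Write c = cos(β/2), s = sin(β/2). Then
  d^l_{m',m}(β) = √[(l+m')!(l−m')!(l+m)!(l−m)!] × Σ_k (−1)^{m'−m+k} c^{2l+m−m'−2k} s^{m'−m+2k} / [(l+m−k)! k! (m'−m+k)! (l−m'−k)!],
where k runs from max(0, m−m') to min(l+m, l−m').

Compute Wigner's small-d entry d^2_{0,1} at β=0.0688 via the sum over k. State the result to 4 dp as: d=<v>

d^2_{0,1}(β=0.0688) via Wigner's sum:
With c≡cos(β/2)=0.999408 and s≡sin(β/2)=0.034393, N=[2·2·6·1]^{1/2}=4.898979
k: max(0,(1)−(0))=1 … min(2+(1),2−(0))=2
  k=1: (−1)^0·4.8990/(2)·0.9994^3·0.0344^1 = +0.084096
  k=2: (−1)^1·4.8990/(2)·0.9994^1·0.0344^3 = -0.000100
d^2_{0,1}(0.0688) = +0.084096 -0.000100 = +0.083997

d=0.0840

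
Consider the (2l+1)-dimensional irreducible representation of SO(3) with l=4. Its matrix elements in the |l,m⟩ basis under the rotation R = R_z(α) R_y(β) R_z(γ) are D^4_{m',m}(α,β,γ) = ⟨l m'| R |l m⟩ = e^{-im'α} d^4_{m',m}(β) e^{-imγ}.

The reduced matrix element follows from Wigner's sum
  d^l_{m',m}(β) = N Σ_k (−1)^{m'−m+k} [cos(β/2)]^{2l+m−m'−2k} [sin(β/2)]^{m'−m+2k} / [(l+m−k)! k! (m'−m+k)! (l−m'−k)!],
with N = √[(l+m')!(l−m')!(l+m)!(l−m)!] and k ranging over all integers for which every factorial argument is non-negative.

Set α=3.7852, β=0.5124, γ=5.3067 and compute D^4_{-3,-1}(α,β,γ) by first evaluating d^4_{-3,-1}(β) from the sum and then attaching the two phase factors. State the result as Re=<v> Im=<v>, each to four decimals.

Re=-0.2139 Im=-0.3018

First d^4_{-3,-1}(β=0.5124), then the phase factors e^{-i(-3)α} and e^{-i(-1)γ}:
With c≡cos(β/2)=0.967360 and s≡sin(β/2)=0.253406, N=[1·5040·6·120]^{1/2}=1904.940944
k∈{2,3} keeps every argument non-negative
  k=2: (−1)^0·1904.9409/(240)·0.9674^6·0.2534^2 = +0.417671
  k=3: (−1)^1·1904.9409/(144)·0.9674^4·0.2534^4 = -0.047769
d^4_{-3,-1}(0.5124) = +0.417671 -0.047769 = +0.369902
Phases: e^{-i·(-3)·3.7852}=+0.352298-0.935888i, e^{-i·(-1)·5.3067}=+0.559938-0.828534i ⇒ D=-0.213859-0.301814i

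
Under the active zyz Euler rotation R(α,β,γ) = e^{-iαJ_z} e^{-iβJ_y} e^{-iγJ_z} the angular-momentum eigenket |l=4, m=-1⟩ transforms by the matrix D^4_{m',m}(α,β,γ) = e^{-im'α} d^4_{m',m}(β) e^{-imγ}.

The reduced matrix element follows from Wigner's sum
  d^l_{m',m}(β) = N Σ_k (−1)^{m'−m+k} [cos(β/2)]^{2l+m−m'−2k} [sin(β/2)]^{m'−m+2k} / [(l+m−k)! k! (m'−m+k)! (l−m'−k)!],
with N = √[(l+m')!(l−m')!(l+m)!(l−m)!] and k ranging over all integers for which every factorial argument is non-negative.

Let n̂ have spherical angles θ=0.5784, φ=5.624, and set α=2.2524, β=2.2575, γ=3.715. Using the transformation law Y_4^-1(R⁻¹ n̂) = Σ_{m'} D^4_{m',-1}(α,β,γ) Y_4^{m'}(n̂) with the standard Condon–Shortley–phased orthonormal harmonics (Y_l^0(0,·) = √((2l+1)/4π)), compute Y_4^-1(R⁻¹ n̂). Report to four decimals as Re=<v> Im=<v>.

Need the full column D^4_{m',-1} for m'=−4..4 at α=2.2524, β=2.2575, γ=3.715.
cos(β/2)=0.427790, sin(β/2)=0.903878
d^4_{-4,-1}: single k=3 term ⇒ +0.079173;  D = +0.078184+0.012475i
d^4_{-3,-1}: k∈[2..3] ⇒ +0.039744 -0.295720 = -0.255976;  D = +0.127938+0.221710i
d^4_{-2,-1}: k∈[1..3] ⇒ +0.010054 -0.224434 +0.667969 = +0.453589;  D = -0.162255+0.423576i
d^4_{-1,-1}: k∈[0..3] ⇒ +0.001122 -0.075109 +0.670630 -0.997977 = -0.401334;  D = -0.381490+0.124640i
d^4_{0,-1}: k∈[0..3] ⇒ -0.010598 +0.283889 -1.267382 +0.943007 = -0.051084;  D = +0.042914+0.027713i
d^4_{1,-1}: k∈[0..3] ⇒ +0.050073 -0.670630 +1.496966 -0.445532 = +0.430876;  D = +0.046528+0.428356i
d^4_{2,-1}: k∈[0..2] ⇒ -0.149623 +1.001954 -0.894615 = -0.042284;  D = -0.029768+0.030031i
d^4_{3,-1}: k∈[0..1] ⇒ +0.295720 -0.792120 = -0.496400;  D = +0.493950+0.049257i
d^4_{4,-1}: single k=0 term ⇒ -0.353456;  D = -0.194356-0.295224i
Y_4^{m'}(θ=0.5784,φ=5.624) and Σ D·Y over m':
  (+0.0782+0.0125i)·(-0.0346+0.0191i)  (+0.1279+0.2217i)·(-0.0677+0.1573i)  (-0.1623+0.4236i)·(+0.0976+0.3783i)  (-0.3815+0.1246i)·(+0.3266+0.2531i)  (+0.0429+0.0277i)·(-0.0876+0.0000i)  (+0.0465+0.4284i)·(-0.3266+0.2531i)  (-0.0298+0.0300i)·(+0.0976-0.3783i)  (+0.4939+0.0493i)·(+0.0677+0.1573i)  (-0.1944-0.2952i)·(-0.0346-0.0191i)
Y_4^-1(R⁻¹ n̂) = -0.470811-0.091145i

Re=-0.4708 Im=-0.0911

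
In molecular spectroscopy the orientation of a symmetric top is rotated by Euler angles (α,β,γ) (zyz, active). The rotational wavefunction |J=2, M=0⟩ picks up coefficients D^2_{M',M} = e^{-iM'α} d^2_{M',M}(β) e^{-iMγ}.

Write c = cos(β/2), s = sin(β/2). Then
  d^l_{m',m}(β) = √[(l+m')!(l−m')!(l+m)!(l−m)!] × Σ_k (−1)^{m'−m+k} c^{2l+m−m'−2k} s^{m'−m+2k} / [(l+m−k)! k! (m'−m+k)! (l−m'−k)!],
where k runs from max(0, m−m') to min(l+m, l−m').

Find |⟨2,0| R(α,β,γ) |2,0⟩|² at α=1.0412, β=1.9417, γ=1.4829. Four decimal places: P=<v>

First d^2_{0,0}(β=1.9417), then the phase factors e^{-i(0)α} and e^{-i(0)γ}:
With c≡cos(β/2)=0.564598 and s≡sin(β/2)=0.825366, N=[2·2·2·2]^{1/2}=4.000000
k: max(0,(0)−(0))=0 … min(2+(0),2−(0))=2
  k=0: (−1)^0·4.0000/(4)·0.5646^4·0.8254^0 = +0.101615
  k=1: (−1)^1·4.0000/(1)·0.5646^2·0.8254^2 = -0.868624
  k=2: (−1)^2·4.0000/(4)·0.5646^0·0.8254^4 = +0.464073
d^2_{0,0}(1.9417) = +0.101615 -0.868624 +0.464073 = -0.302937
|D^2_{0,0}|² = |d^2_{0,0}(β)|² = (-0.302937)² = 0.091771 (the z-rotation phases have unit modulus)

P=0.0918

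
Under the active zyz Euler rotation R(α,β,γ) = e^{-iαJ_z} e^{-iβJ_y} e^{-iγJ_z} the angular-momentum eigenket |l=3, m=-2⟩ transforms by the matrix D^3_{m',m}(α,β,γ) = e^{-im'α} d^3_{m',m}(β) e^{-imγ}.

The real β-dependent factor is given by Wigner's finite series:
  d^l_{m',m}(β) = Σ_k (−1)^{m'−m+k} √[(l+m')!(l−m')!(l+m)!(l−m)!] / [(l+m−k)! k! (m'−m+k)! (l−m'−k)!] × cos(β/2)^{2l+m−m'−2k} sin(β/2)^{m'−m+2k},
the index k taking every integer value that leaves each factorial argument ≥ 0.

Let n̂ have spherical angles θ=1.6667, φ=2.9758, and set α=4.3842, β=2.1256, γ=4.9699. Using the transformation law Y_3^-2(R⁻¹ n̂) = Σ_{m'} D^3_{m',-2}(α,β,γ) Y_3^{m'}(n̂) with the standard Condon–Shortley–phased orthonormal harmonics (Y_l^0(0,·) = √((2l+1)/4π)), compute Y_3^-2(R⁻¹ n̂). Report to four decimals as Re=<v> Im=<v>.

Re=0.1601 Im=0.0921

Need the full column D^3_{m',-2} for m'=−3..3 at α=4.3842, β=2.1256, γ=4.9699.
cos(β/2)=0.486428, sin(β/2)=0.873721
d^3_{-3,-2}: single k=1 term ⇒ +0.058283;  D = -0.026372-0.051975i
d^3_{-2,-2}: k∈[0..1] ⇒ +0.013247 -0.213692 = -0.200445;  D = -0.198446+0.028240i
d^3_{-1,-2}: k∈[0..1] ⇒ -0.075243 +0.485515 = +0.410273;  D = -0.076207+0.403133i
d^3_{0,-2}: k∈[0..1] ⇒ +0.234088 -0.755245 = -0.521157;  D = +0.453554+0.256698i
d^3_{1,-2}: k∈[0..1] ⇒ -0.485515 +0.783216 = +0.297701;  D = +0.222318-0.197992i
d^3_{2,-2}: k∈[0..1] ⇒ +0.689441 -0.444873 = +0.244568;  D = +0.095103+0.225319i
d^3_{3,-2}: single k=0 term ⇒ -0.606677;  D = +0.605139-0.043163i
Y_3^{m'}(θ=1.6667,φ=2.9758) and Σ D·Y over m':
  (-0.0264-0.0520i)·(-0.3616-0.1963i)  (-0.1984+0.0282i)·(-0.0917-0.0316i)  (-0.0762+0.4031i)·(+0.3027+0.0507i)  (+0.4536+0.2567i)·(+0.1056+0.0000i)  (+0.2223-0.1980i)·(-0.3027+0.0507i)  (+0.0951+0.2253i)·(-0.0917+0.0316i)  (+0.6051-0.0432i)·(+0.3616-0.1963i)
Y_3^-2(R⁻¹ n̂) = +0.160067+0.092056i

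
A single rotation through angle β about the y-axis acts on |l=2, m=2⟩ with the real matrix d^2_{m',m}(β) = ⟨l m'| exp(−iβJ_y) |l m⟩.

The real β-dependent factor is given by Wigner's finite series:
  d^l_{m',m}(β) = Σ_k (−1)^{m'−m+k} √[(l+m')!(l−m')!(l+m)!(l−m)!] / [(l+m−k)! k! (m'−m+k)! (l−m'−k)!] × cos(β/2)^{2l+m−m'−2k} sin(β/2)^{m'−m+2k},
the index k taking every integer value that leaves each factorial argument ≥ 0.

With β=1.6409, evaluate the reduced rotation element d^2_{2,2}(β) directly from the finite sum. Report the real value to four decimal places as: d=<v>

d=0.2162

d^2_{2,2}(β=1.6409) via Wigner's sum:
With c≡cos(β/2)=0.681892 and s≡sin(β/2)=0.731453, N=[24·1·24·1]^{1/2}=24.000000
k∈{0} keeps every argument non-negative
  k=0: (−1)^0·24.0000/(24)·0.6819^4·0.7315^0 = +0.216203
d^2_{2,2}(1.6409) = +0.216203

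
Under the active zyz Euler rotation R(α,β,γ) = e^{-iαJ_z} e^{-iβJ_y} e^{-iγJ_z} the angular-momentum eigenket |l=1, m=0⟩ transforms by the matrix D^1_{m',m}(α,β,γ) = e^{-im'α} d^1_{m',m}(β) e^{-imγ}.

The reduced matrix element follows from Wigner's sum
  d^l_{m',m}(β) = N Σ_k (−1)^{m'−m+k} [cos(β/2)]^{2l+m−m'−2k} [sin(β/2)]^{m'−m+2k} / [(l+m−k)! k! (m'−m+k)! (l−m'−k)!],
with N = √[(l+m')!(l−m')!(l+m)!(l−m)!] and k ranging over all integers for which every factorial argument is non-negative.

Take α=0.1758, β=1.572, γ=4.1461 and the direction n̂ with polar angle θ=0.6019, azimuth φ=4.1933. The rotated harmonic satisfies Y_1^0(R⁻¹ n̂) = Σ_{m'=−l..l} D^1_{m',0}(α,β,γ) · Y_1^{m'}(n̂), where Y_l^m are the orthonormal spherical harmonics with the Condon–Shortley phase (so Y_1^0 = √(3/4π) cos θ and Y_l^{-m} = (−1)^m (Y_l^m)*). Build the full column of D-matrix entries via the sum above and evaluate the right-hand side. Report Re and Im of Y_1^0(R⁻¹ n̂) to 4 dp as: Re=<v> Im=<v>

Re=-0.1776 Im=0.0000

Need the full column D^1_{m',0} for m'=−1..1 at α=0.1758, β=1.572, γ=4.1461.
cos(β/2)=0.706681, sin(β/2)=0.707532
d^1_{-1,0}: single k=1 term ⇒ +0.707106;  D = +0.696208+0.123670i
d^1_{0,0}: k∈[0..1] ⇒ +0.499398 -0.500602 = -0.001204;  D = -0.001204+0.000000i
d^1_{1,0}: single k=0 term ⇒ -0.707106;  D = -0.696208+0.123670i
Y_1^{m'}(θ=0.6019,φ=4.1933) and Σ D·Y over m':
  (+0.6962+0.1237i)·(-0.0970+0.1699i)  (-0.0012+0.0000i)·(+0.4027+0.0000i)  (-0.6962+0.1237i)·(+0.0970+0.1699i)
Y_1^0(R⁻¹ n̂) = -0.177625+0.000000i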